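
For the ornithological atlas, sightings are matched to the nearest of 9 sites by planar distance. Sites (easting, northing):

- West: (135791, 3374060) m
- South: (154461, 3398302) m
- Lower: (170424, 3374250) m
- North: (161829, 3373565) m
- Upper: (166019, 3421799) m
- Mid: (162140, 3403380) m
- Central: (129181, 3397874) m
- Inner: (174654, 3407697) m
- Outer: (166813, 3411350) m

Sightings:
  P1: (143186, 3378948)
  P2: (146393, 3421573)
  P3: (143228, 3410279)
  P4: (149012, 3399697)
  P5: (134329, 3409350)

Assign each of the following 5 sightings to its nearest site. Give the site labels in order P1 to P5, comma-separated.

West, Upper, South, South, Central

P1 → West (d²=78578569.00)
P2 → Upper (d²=385230952.00)
P3 → South (d²=269628818.00)
P4 → South (d²=31637626.00)
P5 → Central (d²=158200480.00)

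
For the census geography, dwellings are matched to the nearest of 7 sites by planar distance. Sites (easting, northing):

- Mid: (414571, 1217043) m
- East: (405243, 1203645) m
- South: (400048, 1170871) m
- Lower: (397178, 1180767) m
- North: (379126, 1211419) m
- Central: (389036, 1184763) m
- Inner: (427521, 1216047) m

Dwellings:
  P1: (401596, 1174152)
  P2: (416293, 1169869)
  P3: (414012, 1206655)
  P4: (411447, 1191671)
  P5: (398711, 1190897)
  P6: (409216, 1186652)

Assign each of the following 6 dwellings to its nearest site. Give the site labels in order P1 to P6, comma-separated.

P1 → South (d²=13161265.00)
P2 → South (d²=264904029.00)
P3 → East (d²=85955461.00)
P4 → East (d²=181866292.00)
P5 → Lower (d²=104966989.00)
P6 → Lower (d²=179546669.00)

South, South, East, East, Lower, Lower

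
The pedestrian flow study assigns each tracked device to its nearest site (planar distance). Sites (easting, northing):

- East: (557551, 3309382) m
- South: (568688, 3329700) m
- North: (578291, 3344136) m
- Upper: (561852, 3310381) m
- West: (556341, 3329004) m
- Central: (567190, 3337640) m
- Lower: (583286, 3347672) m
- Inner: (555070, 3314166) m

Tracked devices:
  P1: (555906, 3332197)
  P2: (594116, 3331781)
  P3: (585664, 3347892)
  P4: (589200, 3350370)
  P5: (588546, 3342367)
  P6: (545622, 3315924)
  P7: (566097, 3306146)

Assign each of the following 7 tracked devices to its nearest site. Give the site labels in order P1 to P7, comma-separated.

P1 → West (d²=10384474.00)
P2 → Lower (d²=369812781.00)
P3 → Lower (d²=5703284.00)
P4 → Lower (d²=42254600.00)
P5 → Lower (d²=55810625.00)
P6 → Inner (d²=92355268.00)
P7 → Upper (d²=35955250.00)

West, Lower, Lower, Lower, Lower, Inner, Upper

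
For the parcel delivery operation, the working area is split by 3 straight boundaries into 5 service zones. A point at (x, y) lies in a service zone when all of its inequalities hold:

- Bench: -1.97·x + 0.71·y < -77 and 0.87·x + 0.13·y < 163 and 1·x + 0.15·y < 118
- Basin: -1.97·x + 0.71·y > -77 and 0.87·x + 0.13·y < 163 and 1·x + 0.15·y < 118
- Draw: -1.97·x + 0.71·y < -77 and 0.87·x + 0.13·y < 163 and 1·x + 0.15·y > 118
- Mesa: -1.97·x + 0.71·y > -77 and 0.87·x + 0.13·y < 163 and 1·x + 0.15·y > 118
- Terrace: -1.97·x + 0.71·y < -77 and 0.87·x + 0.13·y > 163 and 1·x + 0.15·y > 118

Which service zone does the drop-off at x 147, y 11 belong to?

-1.97·147 + 0.71·11 = -281.780, which is < -77
0.87·147 + 0.13·11 = 129.320, which is < 163
1·147 + 0.15·11 = 148.650, which is > 118
This sign pattern matches Draw.

Draw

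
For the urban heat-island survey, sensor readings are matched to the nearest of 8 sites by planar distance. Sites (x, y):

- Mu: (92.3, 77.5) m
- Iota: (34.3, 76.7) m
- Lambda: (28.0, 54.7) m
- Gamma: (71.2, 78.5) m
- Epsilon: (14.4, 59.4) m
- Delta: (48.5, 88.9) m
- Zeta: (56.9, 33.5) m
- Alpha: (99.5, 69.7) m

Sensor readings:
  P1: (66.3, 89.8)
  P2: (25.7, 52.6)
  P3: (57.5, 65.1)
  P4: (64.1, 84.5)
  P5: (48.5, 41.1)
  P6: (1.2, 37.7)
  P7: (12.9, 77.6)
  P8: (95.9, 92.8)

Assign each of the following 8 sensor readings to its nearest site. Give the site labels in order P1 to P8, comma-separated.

P1 → Gamma (d²=151.70)
P2 → Lambda (d²=9.70)
P3 → Gamma (d²=367.25)
P4 → Gamma (d²=86.41)
P5 → Zeta (d²=128.32)
P6 → Epsilon (d²=645.13)
P7 → Epsilon (d²=333.49)
P8 → Mu (d²=247.05)

Gamma, Lambda, Gamma, Gamma, Zeta, Epsilon, Epsilon, Mu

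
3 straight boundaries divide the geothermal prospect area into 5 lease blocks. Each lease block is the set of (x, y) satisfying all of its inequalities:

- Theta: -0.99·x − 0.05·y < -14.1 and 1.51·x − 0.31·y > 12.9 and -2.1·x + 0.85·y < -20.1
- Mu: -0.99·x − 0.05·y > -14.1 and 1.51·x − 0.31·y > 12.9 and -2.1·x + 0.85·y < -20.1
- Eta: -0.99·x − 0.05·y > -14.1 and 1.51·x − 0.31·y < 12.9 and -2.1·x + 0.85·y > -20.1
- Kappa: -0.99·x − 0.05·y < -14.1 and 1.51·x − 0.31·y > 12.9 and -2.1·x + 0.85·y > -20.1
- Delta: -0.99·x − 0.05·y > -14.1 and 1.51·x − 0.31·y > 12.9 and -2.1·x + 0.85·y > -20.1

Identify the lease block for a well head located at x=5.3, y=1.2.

-0.99·5.3 − 0.05·1.2 = -5.307, which is > -14.1
1.51·5.3 − 0.31·1.2 = 7.631, which is < 12.9
-2.1·5.3 + 0.85·1.2 = -10.110, which is > -20.1
This sign pattern matches Eta.

Eta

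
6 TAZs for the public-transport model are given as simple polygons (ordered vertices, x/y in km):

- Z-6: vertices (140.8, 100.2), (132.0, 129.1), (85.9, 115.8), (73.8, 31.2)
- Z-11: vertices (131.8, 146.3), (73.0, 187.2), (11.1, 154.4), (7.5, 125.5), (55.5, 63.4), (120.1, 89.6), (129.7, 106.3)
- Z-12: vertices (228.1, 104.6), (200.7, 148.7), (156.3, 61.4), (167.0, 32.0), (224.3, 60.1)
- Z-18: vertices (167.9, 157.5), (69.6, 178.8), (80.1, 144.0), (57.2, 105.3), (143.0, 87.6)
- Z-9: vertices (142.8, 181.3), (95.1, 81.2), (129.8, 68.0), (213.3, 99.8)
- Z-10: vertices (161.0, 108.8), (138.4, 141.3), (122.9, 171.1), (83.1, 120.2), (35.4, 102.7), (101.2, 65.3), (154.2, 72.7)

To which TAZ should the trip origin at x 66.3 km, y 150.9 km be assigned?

Cast a ray rightward from (66.3, 150.9). For each polygon, the edges (by vertex number in listed order) whose endpoints lie on opposite sides of y = 150.9, where each meets that height, and whether that is right or left of the point:
Z-6: no edge straddles that height → 0 crossings.
Z-11: 1–2 at x≈125.19 (right), 3–4 at x≈10.66 (left) → 1 crossing.
Z-12: no edge straddles that height → 0 crossings.
Z-18: 2–3 at x≈78.02 (right), 5–1 at x≈165.55 (right) → 2 crossings.
Z-9: 1–2 at x≈128.31 (right), 4–1 at x≈169.10 (right) → 2 crossings.
Z-10: 2–3 at x≈133.41 (right), 3–4 at x≈107.11 (right) → 2 crossings.
Only Z-11 has an odd count, so the point is inside Z-11.

Z-11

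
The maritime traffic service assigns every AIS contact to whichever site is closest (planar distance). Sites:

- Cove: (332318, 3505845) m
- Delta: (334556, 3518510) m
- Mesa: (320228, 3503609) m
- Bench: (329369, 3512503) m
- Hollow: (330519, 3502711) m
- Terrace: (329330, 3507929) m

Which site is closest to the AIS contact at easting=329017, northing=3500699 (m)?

Squared distances to each site:
Cove: 37377917.000; Delta: 347912242.000; Mesa: 85714621.000; Bench: 139458320.000; Hollow: 6304148.000; Terrace: 52370869.000.
Minimum at Hollow.

Hollow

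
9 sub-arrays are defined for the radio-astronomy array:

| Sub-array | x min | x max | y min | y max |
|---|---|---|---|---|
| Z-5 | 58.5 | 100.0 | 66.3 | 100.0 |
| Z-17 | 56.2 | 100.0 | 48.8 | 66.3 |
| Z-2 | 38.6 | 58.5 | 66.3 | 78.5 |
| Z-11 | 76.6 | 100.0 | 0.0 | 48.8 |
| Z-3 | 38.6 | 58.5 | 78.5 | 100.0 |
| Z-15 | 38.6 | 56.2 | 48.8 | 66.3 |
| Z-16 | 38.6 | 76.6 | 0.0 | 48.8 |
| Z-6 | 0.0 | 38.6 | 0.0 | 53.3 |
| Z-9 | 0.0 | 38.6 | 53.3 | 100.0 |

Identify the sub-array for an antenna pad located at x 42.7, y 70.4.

Z-2

The point has x = 42.7 and y = 70.4.
Only Z-2 satisfies 38.6 ≤ x ≤ 58.5 and 66.3 ≤ y ≤ 78.5.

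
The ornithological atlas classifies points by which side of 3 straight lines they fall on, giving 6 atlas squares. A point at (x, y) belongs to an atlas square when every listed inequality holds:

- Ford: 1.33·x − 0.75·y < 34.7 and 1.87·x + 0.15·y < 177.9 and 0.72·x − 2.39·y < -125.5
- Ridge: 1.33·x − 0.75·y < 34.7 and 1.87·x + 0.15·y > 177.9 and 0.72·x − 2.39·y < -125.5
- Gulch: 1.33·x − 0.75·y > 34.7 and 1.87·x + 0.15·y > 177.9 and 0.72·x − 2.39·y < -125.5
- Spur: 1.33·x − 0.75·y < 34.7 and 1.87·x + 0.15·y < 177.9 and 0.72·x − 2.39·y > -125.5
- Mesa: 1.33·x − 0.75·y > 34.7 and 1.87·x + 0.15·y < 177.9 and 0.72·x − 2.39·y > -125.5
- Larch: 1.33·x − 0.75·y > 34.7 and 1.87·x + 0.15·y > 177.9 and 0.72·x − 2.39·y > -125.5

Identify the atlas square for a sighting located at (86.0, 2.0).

1.33·86.0 − 0.75·2.0 = 112.880, which is > 34.7
1.87·86.0 + 0.15·2.0 = 161.120, which is < 177.9
0.72·86.0 − 2.39·2.0 = 57.140, which is > -125.5
This sign pattern matches Mesa.

Mesa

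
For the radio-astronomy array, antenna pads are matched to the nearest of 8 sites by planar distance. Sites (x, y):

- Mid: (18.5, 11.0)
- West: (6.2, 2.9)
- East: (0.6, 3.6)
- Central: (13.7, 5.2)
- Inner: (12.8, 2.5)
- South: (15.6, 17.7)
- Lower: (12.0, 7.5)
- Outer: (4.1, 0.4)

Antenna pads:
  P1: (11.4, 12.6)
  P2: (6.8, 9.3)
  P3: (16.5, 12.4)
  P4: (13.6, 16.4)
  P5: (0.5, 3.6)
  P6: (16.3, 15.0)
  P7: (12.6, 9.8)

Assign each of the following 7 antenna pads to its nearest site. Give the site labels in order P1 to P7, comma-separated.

P1 → Lower (d²=26.37)
P2 → Lower (d²=30.28)
P3 → Mid (d²=5.96)
P4 → South (d²=5.69)
P5 → East (d²=0.01)
P6 → South (d²=7.78)
P7 → Lower (d²=5.65)

Lower, Lower, Mid, South, East, South, Lower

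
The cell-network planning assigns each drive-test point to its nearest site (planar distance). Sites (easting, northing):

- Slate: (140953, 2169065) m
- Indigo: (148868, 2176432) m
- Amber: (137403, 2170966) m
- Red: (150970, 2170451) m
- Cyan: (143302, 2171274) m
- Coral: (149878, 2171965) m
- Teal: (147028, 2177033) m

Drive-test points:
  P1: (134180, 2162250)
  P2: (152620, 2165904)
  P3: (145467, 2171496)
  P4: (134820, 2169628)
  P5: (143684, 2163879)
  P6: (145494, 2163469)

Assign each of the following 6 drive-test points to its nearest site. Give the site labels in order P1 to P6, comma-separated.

P1 → Amber (d²=86356385.00)
P2 → Red (d²=23397709.00)
P3 → Cyan (d²=4736509.00)
P4 → Amber (d²=8462133.00)
P5 → Slate (d²=34352957.00)
P6 → Slate (d²=51935897.00)

Amber, Red, Cyan, Amber, Slate, Slate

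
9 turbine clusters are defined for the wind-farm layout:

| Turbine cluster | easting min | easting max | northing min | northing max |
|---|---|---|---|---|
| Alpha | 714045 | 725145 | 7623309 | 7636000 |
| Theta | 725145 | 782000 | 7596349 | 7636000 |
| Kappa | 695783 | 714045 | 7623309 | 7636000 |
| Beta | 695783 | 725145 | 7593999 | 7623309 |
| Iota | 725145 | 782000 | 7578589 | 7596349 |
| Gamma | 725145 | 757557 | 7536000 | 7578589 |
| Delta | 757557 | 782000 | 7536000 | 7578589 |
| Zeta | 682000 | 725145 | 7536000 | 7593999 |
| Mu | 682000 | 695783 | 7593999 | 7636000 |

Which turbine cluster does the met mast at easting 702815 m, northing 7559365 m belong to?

Zeta

The point has easting = 702815 and northing = 7559365.
Only Zeta satisfies 682000 ≤ easting ≤ 725145 and 7536000 ≤ northing ≤ 7593999.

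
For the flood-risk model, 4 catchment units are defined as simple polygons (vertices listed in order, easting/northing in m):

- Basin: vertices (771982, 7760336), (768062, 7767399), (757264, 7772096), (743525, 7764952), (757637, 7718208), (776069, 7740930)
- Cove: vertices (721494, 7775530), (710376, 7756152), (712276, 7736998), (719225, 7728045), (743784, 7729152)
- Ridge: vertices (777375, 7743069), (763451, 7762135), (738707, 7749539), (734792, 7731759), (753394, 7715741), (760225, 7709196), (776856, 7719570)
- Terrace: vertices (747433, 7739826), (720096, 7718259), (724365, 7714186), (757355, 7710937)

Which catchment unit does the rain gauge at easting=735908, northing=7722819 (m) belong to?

Cast a ray rightward from (735908, 7722819). For each polygon, the edges (by vertex number in listed order) whose endpoints lie on opposite sides of northing = 7722819, where each meets that height, and whether that is right or left of the point:
Basin: 4–5 at easting≈756244.9 (right), 5–6 at easting≈761377.4 (right) → 2 crossings.
Cove: no edge straddles that height → 0 crossings.
Ridge: 4–5 at easting≈745174.2 (right), 7–1 at easting≈776927.8 (right) → 2 crossings.
Terrace: 1–2 at easting≈725876.0 (left), 4–1 at easting≈753274.1 (right) → 1 crossing.
Only Terrace has an odd count, so the point is inside Terrace.

Terrace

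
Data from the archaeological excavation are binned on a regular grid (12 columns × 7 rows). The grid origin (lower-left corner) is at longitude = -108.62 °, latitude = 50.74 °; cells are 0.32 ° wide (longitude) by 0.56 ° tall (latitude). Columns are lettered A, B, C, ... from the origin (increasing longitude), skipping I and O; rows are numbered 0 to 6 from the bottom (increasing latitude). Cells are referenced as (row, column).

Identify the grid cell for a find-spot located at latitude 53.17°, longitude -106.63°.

(4, G)

Column index: ⌊(-106.63 − -108.62) / 0.32⌋ = ⌊6.219⌋ = 6 → column G
Row offset from origin: ⌊(53.17 − 50.74) / 0.56⌋ = ⌊4.339⌋ = 4 → row 4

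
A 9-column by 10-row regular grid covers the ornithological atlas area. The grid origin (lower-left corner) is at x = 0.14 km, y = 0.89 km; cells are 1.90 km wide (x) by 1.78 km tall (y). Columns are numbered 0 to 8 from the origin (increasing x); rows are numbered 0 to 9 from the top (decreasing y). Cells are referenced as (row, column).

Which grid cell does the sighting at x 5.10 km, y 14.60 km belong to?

(2, 2)

Column index: ⌊(5.10 − 0.14) / 1.90⌋ = ⌊2.611⌋ = 2
Row offset from origin: ⌊(14.60 − 0.89) / 1.78⌋ = ⌊7.702⌋ = 7 → row 2 (counted from top)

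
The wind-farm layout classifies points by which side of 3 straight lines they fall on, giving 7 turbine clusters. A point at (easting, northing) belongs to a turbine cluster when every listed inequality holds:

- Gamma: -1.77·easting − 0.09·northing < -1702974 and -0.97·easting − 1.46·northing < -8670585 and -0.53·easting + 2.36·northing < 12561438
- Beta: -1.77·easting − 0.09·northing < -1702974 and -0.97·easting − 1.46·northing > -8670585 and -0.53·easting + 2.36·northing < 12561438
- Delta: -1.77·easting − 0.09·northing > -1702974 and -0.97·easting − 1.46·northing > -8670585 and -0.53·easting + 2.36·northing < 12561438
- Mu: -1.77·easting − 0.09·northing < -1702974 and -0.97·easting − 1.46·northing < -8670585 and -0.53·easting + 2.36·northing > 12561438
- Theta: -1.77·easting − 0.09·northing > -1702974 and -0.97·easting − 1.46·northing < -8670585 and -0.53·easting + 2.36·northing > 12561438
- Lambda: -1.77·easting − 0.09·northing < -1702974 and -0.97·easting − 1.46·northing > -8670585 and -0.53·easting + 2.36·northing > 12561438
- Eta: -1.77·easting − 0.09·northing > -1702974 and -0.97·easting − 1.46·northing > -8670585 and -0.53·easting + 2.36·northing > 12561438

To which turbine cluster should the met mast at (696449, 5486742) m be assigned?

Mu

-1.77·696449 − 0.09·5486742 = -1726521.510, which is < -1702974
-0.97·696449 − 1.46·5486742 = -8686198.850, which is < -8670585
-0.53·696449 + 2.36·5486742 = 12579593.150, which is > 12561438
This sign pattern matches Mu.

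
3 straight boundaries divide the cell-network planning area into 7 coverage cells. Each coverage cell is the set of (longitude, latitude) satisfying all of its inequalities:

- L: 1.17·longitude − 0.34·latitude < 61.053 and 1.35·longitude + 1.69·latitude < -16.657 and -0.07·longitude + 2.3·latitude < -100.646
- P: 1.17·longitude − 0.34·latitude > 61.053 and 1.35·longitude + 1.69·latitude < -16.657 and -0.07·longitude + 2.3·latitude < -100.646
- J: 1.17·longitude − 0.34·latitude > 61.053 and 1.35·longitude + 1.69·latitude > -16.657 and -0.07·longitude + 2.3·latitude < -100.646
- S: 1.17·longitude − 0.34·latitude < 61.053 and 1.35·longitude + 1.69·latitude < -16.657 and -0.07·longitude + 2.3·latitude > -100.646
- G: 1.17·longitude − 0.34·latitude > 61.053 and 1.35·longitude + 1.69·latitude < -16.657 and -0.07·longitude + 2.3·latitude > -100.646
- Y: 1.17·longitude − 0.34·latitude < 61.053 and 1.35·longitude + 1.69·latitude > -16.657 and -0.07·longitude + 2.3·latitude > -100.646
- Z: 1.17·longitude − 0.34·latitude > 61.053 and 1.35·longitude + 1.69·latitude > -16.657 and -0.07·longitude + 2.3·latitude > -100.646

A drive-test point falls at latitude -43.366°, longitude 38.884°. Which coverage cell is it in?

L

1.17·38.884 − 0.34·-43.366 = 60.239, which is < 61.053
1.35·38.884 + 1.69·-43.366 = -20.795, which is < -16.657
-0.07·38.884 + 2.3·-43.366 = -102.464, which is < -100.646
This sign pattern matches L.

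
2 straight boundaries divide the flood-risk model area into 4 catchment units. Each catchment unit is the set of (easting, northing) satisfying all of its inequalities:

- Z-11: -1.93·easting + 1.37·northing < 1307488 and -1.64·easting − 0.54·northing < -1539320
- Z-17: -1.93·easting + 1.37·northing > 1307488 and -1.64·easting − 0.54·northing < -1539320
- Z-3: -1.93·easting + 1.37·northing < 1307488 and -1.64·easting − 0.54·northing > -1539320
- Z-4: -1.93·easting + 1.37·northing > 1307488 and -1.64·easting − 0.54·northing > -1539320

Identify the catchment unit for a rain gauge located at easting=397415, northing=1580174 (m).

Z-4

-1.93·397415 + 1.37·1580174 = 1397827.430, which is > 1307488
-1.64·397415 − 0.54·1580174 = -1505054.560, which is > -1539320
This sign pattern matches Z-4.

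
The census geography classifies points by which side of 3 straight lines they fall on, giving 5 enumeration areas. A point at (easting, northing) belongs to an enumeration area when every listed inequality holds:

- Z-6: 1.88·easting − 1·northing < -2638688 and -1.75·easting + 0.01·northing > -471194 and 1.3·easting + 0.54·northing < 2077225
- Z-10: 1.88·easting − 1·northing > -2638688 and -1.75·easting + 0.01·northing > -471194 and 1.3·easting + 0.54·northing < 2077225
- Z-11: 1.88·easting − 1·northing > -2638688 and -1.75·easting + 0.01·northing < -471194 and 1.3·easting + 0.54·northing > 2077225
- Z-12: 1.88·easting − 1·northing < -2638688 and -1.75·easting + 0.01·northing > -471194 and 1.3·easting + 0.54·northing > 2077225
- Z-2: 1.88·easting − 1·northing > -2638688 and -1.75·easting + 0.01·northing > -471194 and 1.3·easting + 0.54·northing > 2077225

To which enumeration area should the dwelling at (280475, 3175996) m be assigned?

Z-12

1.88·280475 − 1·3175996 = -2648703.000, which is < -2638688
-1.75·280475 + 0.01·3175996 = -459071.290, which is > -471194
1.3·280475 + 0.54·3175996 = 2079655.340, which is > 2077225
This sign pattern matches Z-12.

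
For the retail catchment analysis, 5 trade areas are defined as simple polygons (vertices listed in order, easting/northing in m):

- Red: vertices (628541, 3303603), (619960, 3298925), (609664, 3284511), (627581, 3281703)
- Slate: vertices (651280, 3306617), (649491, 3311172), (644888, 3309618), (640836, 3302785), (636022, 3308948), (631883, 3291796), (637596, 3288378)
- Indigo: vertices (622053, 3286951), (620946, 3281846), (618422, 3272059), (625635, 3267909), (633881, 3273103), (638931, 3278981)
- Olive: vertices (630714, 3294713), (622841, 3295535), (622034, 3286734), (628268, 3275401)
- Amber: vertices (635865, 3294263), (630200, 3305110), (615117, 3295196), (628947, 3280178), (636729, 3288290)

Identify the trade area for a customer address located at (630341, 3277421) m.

Cast a ray rightward from (630341, 3277421). For each polygon, the edges (by vertex number in listed order) whose endpoints lie on opposite sides of northing = 3277421, where each meets that height, and whether that is right or left of the point:
Red: no edge straddles that height → 0 crossings.
Slate: no edge straddles that height → 0 crossings.
Indigo: 2–3 at easting≈619804.8 (left), 5–6 at easting≈637590.7 (right) → 1 crossing.
Olive: 3–4 at easting≈627156.8 (left), 4–1 at easting≈628523.8 (left) → 0 crossings.
Amber: no edge straddles that height → 0 crossings.
Only Indigo has an odd count, so the point is inside Indigo.

Indigo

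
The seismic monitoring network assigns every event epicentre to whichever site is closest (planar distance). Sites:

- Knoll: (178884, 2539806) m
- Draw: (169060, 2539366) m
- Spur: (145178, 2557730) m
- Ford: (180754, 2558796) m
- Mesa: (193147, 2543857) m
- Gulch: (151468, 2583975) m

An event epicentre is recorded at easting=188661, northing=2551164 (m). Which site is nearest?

Squared distances to each site:
Knoll: 224593893.000; Draw: 523392005.000; Spur: 1933883645.000; Ford: 120768073.000; Mesa: 73516445.000; Gulch: 2459880970.000.
Minimum at Mesa.

Mesa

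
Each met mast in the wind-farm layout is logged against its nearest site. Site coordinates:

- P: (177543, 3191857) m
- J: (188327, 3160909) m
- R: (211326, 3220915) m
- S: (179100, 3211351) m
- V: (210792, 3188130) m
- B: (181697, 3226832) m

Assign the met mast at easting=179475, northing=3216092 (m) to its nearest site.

S

Squared distances to each site:
P: 591067849.000; J: 3123521393.000; R: 1037747530.000; S: 22617706.000; V: 1762627933.000; B: 120284884.000.
Minimum at S.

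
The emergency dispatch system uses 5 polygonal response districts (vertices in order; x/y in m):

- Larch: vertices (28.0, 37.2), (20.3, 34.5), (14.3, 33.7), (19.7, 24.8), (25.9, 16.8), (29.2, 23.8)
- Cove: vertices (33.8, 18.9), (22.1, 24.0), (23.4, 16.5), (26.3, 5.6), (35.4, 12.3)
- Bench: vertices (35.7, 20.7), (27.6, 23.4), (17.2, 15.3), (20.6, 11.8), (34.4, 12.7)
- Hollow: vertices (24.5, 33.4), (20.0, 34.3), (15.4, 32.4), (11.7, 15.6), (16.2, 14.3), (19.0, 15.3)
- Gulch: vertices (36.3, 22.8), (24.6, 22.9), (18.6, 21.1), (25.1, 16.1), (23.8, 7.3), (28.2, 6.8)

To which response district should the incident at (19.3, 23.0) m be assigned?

Cast a ray rightward from (19.3, 23.0). For each polygon, the edges (by vertex number in listed order) whose endpoints lie on opposite sides of y = 23.0, where each meets that height, and whether that is right or left of the point:
Larch: 4–5 at x≈21.09 (right), 5–6 at x≈28.82 (right) → 2 crossings.
Cove: 1–2 at x≈24.39 (right), 2–3 at x≈22.27 (right) → 2 crossings.
Bench: 1–2 at x≈28.80 (right), 2–3 at x≈27.09 (right) → 2 crossings.
Hollow: 3–4 at x≈13.33 (left), 6–1 at x≈21.34 (right) → 1 crossing.
Gulch: no edge straddles that height → 0 crossings.
Only Hollow has an odd count, so the point is inside Hollow.

Hollow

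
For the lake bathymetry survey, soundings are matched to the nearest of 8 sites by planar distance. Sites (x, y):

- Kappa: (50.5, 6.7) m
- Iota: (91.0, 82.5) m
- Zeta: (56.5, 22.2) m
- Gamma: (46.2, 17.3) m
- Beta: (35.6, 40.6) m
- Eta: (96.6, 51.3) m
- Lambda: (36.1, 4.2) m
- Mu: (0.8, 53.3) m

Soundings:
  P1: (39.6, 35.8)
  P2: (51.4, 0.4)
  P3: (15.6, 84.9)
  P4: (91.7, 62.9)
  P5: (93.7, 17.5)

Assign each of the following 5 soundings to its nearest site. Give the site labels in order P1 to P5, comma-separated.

Beta, Kappa, Mu, Eta, Eta

P1 → Beta (d²=39.04)
P2 → Kappa (d²=40.50)
P3 → Mu (d²=1217.60)
P4 → Eta (d²=158.57)
P5 → Eta (d²=1150.85)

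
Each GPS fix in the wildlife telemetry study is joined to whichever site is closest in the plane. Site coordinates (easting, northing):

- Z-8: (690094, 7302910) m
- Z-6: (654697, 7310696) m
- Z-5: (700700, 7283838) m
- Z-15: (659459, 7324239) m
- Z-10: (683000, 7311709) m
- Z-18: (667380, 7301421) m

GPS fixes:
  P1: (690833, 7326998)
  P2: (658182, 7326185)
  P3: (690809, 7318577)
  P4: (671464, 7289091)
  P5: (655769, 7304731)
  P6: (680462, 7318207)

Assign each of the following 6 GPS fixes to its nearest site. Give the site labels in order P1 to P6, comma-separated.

P1 → Z-10 (d²=295109410.00)
P2 → Z-15 (d²=5417645.00)
P3 → Z-10 (d²=108149905.00)
P4 → Z-18 (d²=168707956.00)
P5 → Z-6 (d²=36730409.00)
P6 → Z-10 (d²=48665448.00)

Z-10, Z-15, Z-10, Z-18, Z-6, Z-10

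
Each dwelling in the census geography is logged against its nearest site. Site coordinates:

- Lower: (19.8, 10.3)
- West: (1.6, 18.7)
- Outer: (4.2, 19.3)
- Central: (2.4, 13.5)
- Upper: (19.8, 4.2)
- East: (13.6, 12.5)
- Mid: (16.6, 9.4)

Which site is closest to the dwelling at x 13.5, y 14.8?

East

Squared distances to each site:
Lower: 59.940; West: 156.820; Outer: 106.740; Central: 124.900; Upper: 152.050; East: 5.300; Mid: 38.770.
Minimum at East.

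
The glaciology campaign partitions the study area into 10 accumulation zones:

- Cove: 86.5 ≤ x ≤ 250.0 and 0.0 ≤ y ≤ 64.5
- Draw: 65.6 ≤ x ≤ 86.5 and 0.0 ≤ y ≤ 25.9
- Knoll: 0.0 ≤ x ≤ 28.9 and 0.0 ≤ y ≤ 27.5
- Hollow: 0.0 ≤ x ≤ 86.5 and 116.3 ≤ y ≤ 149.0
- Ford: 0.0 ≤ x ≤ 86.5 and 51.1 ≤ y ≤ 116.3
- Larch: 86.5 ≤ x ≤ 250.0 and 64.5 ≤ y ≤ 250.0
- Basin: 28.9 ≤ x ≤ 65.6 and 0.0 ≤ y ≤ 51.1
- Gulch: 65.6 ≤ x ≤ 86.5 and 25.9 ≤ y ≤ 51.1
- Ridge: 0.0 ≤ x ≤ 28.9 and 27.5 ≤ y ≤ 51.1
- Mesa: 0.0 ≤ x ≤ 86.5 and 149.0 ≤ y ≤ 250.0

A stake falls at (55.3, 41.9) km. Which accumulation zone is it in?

The point has x = 55.3 and y = 41.9.
Only Basin satisfies 28.9 ≤ x ≤ 65.6 and 0.0 ≤ y ≤ 51.1.

Basin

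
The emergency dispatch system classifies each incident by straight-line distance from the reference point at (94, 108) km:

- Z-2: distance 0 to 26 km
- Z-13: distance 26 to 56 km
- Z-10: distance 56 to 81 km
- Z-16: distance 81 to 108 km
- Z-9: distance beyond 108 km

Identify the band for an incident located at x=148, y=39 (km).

Distance = √((148−94)² + (39−108)²) = √(2916.000 + 4761.000) = 87.618 km.
81 ≤ 87.618 < 108 → Z-16.

Z-16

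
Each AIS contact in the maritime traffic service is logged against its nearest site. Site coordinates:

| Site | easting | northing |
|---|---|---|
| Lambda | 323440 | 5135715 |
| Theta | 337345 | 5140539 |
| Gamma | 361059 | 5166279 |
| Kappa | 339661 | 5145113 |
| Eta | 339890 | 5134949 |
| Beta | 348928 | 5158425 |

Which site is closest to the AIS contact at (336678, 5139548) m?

Theta

Squared distances to each site:
Lambda: 189936533.000; Theta: 1426970.000; Gamma: 1308979522.000; Kappa: 39867514.000; Eta: 31467745.000; Beta: 506403629.000.
Minimum at Theta.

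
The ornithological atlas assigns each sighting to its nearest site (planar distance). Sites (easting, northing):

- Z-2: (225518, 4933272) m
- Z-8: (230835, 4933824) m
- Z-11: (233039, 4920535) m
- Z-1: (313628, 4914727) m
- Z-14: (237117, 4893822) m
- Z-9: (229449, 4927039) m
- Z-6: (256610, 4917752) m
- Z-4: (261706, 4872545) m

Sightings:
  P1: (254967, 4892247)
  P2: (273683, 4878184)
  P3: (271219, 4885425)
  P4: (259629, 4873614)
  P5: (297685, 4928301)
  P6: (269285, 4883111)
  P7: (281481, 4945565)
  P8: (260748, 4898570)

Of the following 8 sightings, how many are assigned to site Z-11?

0

P1 → Z-14
P2 → Z-4
P3 → Z-4
P4 → Z-4
P5 → Z-1
P6 → Z-4
P7 → Z-6
P8 → Z-6
0 of the 8 go to Z-11.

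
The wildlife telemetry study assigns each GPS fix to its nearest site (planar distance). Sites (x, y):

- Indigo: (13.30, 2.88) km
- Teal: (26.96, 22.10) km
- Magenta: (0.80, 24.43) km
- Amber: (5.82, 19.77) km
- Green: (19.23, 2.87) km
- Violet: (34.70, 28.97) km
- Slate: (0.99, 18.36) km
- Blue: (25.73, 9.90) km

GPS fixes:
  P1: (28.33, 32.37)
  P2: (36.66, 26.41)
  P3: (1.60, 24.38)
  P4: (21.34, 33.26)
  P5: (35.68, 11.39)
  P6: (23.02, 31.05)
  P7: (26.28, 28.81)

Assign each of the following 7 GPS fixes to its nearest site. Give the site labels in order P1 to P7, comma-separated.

P1 → Violet (d²=52.14)
P2 → Violet (d²=10.40)
P3 → Magenta (d²=0.64)
P4 → Teal (d²=156.13)
P5 → Blue (d²=101.22)
P6 → Teal (d²=95.63)
P7 → Teal (d²=45.49)

Violet, Violet, Magenta, Teal, Blue, Teal, Teal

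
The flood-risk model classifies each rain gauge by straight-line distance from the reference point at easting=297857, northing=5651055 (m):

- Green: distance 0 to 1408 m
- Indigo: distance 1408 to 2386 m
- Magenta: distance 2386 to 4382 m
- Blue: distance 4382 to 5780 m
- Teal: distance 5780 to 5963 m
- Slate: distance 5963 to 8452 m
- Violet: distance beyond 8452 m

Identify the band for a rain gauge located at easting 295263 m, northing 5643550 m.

Distance = √((295263−297857)² + (5643550−5651055)²) = √(6728836.000 + 56325025.000) = 7940.646 m.
5963 ≤ 7940.646 < 8452 → Slate.

Slate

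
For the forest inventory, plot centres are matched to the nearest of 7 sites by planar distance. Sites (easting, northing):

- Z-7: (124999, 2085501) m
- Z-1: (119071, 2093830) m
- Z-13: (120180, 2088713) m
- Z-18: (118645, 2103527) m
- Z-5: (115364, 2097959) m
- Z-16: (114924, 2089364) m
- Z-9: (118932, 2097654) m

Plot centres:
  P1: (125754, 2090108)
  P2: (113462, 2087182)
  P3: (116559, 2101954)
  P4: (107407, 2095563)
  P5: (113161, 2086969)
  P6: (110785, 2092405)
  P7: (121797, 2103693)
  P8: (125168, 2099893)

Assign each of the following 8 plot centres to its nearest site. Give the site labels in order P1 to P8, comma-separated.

Z-7, Z-16, Z-18, Z-5, Z-16, Z-16, Z-18, Z-9

P1 → Z-7 (d²=21794474.00)
P2 → Z-16 (d²=6898568.00)
P3 → Z-18 (d²=6825725.00)
P4 → Z-5 (d²=69054665.00)
P5 → Z-16 (d²=8844194.00)
P6 → Z-16 (d²=26379002.00)
P7 → Z-18 (d²=9962660.00)
P8 → Z-9 (d²=43900817.00)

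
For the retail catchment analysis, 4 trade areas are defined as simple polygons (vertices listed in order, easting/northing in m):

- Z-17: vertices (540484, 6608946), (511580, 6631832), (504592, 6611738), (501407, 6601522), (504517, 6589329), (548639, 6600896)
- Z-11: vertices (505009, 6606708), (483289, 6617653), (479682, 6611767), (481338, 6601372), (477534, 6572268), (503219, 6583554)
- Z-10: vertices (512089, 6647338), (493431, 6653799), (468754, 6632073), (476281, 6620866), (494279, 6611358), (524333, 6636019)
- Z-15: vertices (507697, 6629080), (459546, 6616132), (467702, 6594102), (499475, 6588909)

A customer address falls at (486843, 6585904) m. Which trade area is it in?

Cast a ray rightward from (486843, 6585904). For each polygon, the edges (by vertex number in listed order) whose endpoints lie on opposite sides of northing = 6585904, where each meets that height, and whether that is right or left of the point:
Z-17: no edge straddles that height → 0 crossings.
Z-11: 4–5 at easting≈479316.3 (left), 6–1 at easting≈503400.7 (right) → 1 crossing.
Z-10: no edge straddles that height → 0 crossings.
Z-15: no edge straddles that height → 0 crossings.
Only Z-11 has an odd count, so the point is inside Z-11.

Z-11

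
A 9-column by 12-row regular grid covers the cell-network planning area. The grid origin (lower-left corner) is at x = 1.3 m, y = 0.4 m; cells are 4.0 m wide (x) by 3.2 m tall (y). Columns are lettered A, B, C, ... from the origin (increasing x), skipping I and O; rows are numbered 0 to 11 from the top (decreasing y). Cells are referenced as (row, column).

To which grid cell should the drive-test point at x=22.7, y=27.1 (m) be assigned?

Column index: ⌊(22.7 − 1.3) / 4.0⌋ = ⌊5.350⌋ = 5 → column F
Row offset from origin: ⌊(27.1 − 0.4) / 3.2⌋ = ⌊8.344⌋ = 8 → row 3 (counted from top)

(3, F)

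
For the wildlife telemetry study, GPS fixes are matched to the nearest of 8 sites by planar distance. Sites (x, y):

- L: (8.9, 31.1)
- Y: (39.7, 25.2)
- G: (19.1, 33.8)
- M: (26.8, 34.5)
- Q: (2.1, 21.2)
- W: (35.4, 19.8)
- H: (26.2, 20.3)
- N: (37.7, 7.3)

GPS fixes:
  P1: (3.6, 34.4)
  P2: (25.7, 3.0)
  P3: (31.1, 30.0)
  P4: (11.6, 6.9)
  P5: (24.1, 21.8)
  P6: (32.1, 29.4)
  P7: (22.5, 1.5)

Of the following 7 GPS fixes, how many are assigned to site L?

1

P1 → L
P2 → N
P3 → M
P4 → Q
P5 → H
P6 → M
P7 → N
1 of the 7 goes to L.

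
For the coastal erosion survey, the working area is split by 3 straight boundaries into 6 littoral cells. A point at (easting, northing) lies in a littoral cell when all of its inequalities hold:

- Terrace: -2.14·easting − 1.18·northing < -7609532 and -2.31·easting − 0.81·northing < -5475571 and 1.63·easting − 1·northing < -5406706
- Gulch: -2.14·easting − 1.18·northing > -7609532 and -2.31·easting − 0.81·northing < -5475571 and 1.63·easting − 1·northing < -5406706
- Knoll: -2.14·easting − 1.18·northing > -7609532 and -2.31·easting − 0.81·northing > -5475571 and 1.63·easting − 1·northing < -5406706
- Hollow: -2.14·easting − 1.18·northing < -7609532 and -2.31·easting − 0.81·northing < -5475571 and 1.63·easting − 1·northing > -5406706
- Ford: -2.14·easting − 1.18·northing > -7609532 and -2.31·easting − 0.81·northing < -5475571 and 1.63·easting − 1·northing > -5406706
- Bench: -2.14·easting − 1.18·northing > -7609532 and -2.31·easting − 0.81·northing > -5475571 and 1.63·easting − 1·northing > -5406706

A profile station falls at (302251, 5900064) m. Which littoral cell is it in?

-2.14·302251 − 1.18·5900064 = -7608892.660, which is > -7609532
-2.31·302251 − 0.81·5900064 = -5477251.650, which is < -5475571
1.63·302251 − 1·5900064 = -5407394.870, which is < -5406706
This sign pattern matches Gulch.

Gulch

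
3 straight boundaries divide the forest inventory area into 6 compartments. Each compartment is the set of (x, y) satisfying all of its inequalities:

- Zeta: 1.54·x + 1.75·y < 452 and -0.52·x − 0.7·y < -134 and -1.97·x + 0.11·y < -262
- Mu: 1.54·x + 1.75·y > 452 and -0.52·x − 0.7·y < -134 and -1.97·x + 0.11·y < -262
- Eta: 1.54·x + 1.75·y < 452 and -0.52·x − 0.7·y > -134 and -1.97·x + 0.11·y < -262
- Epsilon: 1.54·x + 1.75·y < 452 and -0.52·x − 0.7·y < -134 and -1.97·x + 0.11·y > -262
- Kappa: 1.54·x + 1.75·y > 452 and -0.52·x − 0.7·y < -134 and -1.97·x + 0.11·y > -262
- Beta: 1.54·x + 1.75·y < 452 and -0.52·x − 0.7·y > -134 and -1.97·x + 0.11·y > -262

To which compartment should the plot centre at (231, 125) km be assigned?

1.54·231 + 1.75·125 = 574.490, which is > 452
-0.52·231 − 0.7·125 = -207.620, which is < -134
-1.97·231 + 0.11·125 = -441.320, which is < -262
This sign pattern matches Mu.

Mu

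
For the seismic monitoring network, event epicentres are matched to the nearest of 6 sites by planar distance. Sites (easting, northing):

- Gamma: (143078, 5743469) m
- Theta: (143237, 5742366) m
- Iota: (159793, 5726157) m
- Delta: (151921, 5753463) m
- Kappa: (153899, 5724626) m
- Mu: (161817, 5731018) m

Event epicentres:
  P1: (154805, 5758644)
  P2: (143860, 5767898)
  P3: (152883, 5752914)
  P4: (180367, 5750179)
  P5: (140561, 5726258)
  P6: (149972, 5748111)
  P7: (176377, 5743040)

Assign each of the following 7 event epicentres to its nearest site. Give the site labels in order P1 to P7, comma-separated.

P1 → Delta (d²=35160217.00)
P2 → Delta (d²=273348946.00)
P3 → Delta (d²=1226845.00)
P4 → Mu (d²=711246421.00)
P5 → Kappa (d²=180565668.00)
P6 → Delta (d²=32442505.00)
P7 → Mu (d²=356522084.00)

Delta, Delta, Delta, Mu, Kappa, Delta, Mu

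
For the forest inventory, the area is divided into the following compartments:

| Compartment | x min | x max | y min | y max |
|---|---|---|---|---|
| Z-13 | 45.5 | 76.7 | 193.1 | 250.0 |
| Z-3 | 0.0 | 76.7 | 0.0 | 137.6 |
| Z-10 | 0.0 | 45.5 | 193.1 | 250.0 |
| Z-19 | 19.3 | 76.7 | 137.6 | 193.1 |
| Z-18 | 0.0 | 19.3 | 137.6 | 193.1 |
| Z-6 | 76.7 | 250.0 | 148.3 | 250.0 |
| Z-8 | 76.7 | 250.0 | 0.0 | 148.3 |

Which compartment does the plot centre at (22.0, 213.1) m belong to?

Z-10

The point has x = 22.0 and y = 213.1.
Only Z-10 satisfies 0.0 ≤ x ≤ 45.5 and 193.1 ≤ y ≤ 250.0.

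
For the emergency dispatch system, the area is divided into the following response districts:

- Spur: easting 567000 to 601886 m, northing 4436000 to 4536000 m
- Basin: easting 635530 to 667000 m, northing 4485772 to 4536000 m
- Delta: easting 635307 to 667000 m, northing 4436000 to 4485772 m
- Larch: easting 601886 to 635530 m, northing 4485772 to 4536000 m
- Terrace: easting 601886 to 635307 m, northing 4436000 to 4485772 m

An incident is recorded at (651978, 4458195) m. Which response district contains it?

Delta

The point has easting = 651978 and northing = 4458195.
Only Delta satisfies 635307 ≤ easting ≤ 667000 and 4436000 ≤ northing ≤ 4485772.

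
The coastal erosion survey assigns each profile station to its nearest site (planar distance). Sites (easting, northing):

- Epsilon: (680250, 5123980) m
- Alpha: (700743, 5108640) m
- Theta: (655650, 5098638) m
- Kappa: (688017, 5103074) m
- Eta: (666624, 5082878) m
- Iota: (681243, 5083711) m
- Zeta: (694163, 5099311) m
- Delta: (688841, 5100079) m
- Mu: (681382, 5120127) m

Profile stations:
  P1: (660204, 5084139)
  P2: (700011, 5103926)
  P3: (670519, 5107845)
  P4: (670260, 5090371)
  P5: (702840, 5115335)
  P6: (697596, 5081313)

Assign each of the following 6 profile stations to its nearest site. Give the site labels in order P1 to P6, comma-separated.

P1 → Eta (d²=42806521.00)
P2 → Alpha (d²=22757620.00)
P3 → Mu (d²=268852293.00)
P4 → Eta (d²=69365545.00)
P5 → Alpha (d²=49220434.00)
P6 → Iota (d²=273171013.00)

Eta, Alpha, Mu, Eta, Alpha, Iota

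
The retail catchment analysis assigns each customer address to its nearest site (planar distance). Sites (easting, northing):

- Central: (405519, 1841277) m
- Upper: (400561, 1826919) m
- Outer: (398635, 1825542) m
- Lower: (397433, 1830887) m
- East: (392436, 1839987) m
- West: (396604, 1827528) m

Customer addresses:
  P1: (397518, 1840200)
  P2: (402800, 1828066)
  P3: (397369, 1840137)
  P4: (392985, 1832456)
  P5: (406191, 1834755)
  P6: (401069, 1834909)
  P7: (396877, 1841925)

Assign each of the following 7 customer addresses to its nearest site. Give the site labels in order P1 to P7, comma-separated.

P1 → East (d²=25872093.00)
P2 → Upper (d²=6328730.00)
P3 → East (d²=24356989.00)
P4 → Lower (d²=22246465.00)
P5 → Central (d²=42988068.00)
P6 → Lower (d²=29396980.00)
P7 → East (d²=23478325.00)

East, Upper, East, Lower, Central, Lower, East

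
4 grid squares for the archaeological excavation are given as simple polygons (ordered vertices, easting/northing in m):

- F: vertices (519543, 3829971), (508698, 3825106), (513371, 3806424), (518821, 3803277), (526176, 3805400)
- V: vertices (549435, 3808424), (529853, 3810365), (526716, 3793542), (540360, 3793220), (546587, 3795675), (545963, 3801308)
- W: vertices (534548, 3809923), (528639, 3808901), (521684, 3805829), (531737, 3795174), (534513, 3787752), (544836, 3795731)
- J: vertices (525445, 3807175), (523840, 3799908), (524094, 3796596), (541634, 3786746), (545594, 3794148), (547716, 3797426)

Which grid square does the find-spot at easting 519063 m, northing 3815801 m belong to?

F

Cast a ray rightward from (519063, 3815801). For each polygon, the edges (by vertex number in listed order) whose endpoints lie on opposite sides of northing = 3815801, where each meets that height, and whether that is right or left of the point:
F: 2–3 at easting≈511025.5 (left), 5–1 at easting≈523368.2 (right) → 1 crossing.
V: no edge straddles that height → 0 crossings.
W: no edge straddles that height → 0 crossings.
J: no edge straddles that height → 0 crossings.
Only F has an odd count, so the point is inside F.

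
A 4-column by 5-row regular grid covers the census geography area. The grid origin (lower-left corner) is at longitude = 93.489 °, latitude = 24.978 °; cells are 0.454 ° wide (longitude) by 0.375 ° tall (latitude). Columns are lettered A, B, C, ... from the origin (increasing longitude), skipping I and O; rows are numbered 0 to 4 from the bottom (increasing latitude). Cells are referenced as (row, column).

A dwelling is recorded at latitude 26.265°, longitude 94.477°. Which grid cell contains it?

Column index: ⌊(94.477 − 93.489) / 0.454⌋ = ⌊2.176⌋ = 2 → column C
Row offset from origin: ⌊(26.265 − 24.978) / 0.375⌋ = ⌊3.432⌋ = 3 → row 3

(3, C)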